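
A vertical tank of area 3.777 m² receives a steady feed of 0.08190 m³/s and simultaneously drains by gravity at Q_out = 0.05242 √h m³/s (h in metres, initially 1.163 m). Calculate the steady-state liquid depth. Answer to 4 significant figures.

2.441 m

A dh/dt = Q_in − 0.05242 √h. Steady state requires inflow = outflow:
Q_in = 0.05242 √h_ss ⇒ √h_ss = 0.08190/0.05242 = 1.56238.
h_ss = 1.56238² = 2.44103 m. (Since h₀ = 1.163 m < h_ss, the level will rise toward this value.)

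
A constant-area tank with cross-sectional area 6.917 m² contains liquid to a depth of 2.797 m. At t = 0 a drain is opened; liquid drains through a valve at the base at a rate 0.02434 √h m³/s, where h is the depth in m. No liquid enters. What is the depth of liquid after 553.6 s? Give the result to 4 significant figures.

With no inflow, A dh/dt = −0.02434 √h.
This is separable: 2 d(√h)/dt = −0.02434/A, so √h = √h₀ − (0.02434/(2A)) t.
√h = √2.797 − 0.02434·553.6/(2·6.917) = 1.67242 − 0.974022 = 0.698401.
h = 0.698401² = 0.487764 m.

0.4878 m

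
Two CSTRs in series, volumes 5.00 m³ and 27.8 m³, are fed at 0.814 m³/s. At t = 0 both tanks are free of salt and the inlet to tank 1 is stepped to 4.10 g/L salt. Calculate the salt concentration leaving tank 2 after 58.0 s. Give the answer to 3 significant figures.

3.19 g/L

Species balance on tank i: dCᵢ/dt = (Cᵢ₋₁ − Cᵢ)/τᵢ with τᵢ = Vᵢ/Q.
τ₁ = 5.00/0.814 = 6.1425 s; τ₂ = 27.8/0.814 = 34.152 s.
Tank 1: C₁ = C_in(1 − e^(−t/τ₁)). Tank 2 (τ₁ ≠ τ₂): C₂ = C_in[1 − (τ₁ e^(−t/τ₁) − τ₂ e^(−t/τ₂))/(τ₁ − τ₂)].
At t = 58.0: e^(−t/τ₁) = 7.9290e-05, e^(−t/τ₂) = 0.18300.
C₂ = 4.10·[1 − (6.1425·7.9290e-05 − 34.152·0.18300)/(-28.010)] = 4.10·0.77689 = 3.1852 g/L.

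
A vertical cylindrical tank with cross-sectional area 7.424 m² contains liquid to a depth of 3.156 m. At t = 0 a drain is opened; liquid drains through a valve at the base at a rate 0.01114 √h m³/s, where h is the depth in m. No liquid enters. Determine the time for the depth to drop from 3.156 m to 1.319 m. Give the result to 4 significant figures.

With no inflow, A dh/dt = −0.01114 √h.
∫ h^(−1/2) dh = −(0.01114/A) ∫ dt, giving 2√h = 2√h₀ − (0.01114/A) t.
t = 2A(√h₀ − √h)/0.01114 = 2·7.424·(√3.156 − √1.319)/0.01114
  = 14.8480 × (1.77651 − 1.14848) / 0.01114 = 837.081 s.

837.1 s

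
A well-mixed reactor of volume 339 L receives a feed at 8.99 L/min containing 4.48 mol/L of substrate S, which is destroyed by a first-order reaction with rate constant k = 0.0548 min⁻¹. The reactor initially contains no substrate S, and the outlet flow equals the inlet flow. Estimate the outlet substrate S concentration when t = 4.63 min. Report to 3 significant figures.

0.458 mol/L

Species balance: V dC/dt = Q C_in − Q C − k V C.
dC/dt = (Q/V) C_in − (Q/V + k) C; effective rate a = Q/V + k = 0.026519 + 0.0548 = 0.081319 min⁻¹.
C_ss = Q C_in/(Q + kV) = 1.4610 mol/L; C(t) = C_ss + (C₀ − C_ss) e^(−a t).
C(4.63) = 1.4610 + (-1.4610)·e^(−0.081319·4.63) = 1.4610 + (-1.4610)·0.68625 = 0.45838 mol/L.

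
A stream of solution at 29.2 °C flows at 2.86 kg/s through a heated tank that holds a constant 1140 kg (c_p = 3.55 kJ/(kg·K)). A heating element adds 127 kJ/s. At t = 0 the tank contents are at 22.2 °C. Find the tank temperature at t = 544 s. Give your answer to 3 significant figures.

M c_p dT/dt = ṁ c_p (T_in − T) + Q̇.
Rearrange: dT/dt = (T_ss − T)/τ with τ = M/ṁ = 398.60 s and T_ss = T_in + Q̇/(ṁ c_p) = 41.709 °C.
Solution: T(t) = T_ss + (T₀ − T_ss) e^(−t/τ).
T(544) = 41.709 + (-19.509)·e^(−544/398.60) = 41.709 + (-19.509)·0.25544 = 36.725 °C.

36.7 °C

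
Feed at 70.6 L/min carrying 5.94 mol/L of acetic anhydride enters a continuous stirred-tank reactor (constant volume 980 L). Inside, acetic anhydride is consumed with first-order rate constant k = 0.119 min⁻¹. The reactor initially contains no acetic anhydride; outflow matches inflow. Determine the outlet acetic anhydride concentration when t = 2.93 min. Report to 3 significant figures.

0.960 mol/L

Species balance: V dC/dt = Q C_in − Q C − k V C.
This is linear with rate a = Q/V + k = 0.19104 min⁻¹.
C_ss = Q C_in/(Q + kV) = 2.2400 mol/L; C(t) = C_ss + (C₀ − C_ss) e^(−a t).
C(2.93) = 2.2400 + (-2.2400)·e^(−0.19104·2.93) = 2.2400 + (-2.2400)·0.57135 = 0.96015 mol/L.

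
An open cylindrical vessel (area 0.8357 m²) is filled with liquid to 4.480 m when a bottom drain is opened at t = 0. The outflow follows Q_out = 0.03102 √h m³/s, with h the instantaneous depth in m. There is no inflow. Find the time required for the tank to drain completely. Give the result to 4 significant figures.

With no inflow, A dh/dt = −0.03102 √h.
∫ h^(−1/2) dh = −(0.03102/A) ∫ dt, giving 2√h = 2√h₀ − (0.03102/A) t.
Set h = 0: 2√h₀ = (0.03102/A) t_empty ⇒ t_empty = 2A√h₀/0.03102.
t_empty = 2·0.8357·√4.480/0.03102 = 1.67140·2.11660/0.03102 = 114.045 s.

114.0 s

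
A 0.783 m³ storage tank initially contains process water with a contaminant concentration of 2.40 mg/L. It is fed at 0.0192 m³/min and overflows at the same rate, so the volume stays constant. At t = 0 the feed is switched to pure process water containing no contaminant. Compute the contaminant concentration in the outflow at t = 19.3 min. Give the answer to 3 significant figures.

1.50 mg/L

Accumulation = in − out for the solute gives V dC/dt = Q(C_in − C).
Time constant τ = V/Q = 0.783/0.0192 = 40.781 min.
Integrating: C(t) = C_in + (C₀ − C_in) e^(−t/τ).
C(19.3) = 0 + (2.40 − 0)·e^(−19.3/40.781) = 0 + (2.4000)·0.62297 = 1.4951 mg/L.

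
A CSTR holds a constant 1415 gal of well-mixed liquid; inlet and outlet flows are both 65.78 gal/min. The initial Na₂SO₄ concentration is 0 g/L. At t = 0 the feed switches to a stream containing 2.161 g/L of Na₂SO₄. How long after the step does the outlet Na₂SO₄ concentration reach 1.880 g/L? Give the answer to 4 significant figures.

Species balance: V dC/dt = Q(C_in − C) ⇒ τ = V/Q = 21.5111 min.
C(t) = C_in + (C₀ − C_in) e^(−t/τ). Set C = 1.880 and solve for t:
e^(−t/τ) = (C − C_in)/(C₀ − C_in) = (1.880 − 2.161)/(0 − 2.161) = 0.130032
t = −τ ln(…) = 21.5111 × 2.03997 = 43.8820 min.

43.88 min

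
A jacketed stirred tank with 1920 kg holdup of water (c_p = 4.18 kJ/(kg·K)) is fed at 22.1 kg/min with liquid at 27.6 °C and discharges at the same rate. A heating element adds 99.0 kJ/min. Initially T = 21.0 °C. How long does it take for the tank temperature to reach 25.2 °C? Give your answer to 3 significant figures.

Unsteady energy balance on the tank contents: M c_p dT/dt = ṁ c_p (T_in − T) + 99.0.
τ = M/ṁ = 86.878 min; T_ss = T_in + Q̇/(ṁ c_p) = 28.672 °C.
T(t) = T_ss + (T₀ − T_ss) e^(−t/τ). Set T = 25.2:
e^(−t/τ) = (25.2 − 28.672)/(21.0 − 28.672) = 0.45253
t = −86.878 · ln(0.45253) = 68.885 min.

68.9 min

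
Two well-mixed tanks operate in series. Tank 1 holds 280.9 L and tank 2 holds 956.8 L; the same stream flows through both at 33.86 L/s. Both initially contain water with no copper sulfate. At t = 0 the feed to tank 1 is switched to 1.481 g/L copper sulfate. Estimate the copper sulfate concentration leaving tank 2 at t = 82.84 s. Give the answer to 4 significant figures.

1.369 g/L

Species balance on tank i: dCᵢ/dt = (Cᵢ₋₁ − Cᵢ)/τᵢ with τᵢ = Vᵢ/Q.
τ₁ = 280.9/33.86 = 8.29592 s; τ₂ = 956.8/33.86 = 28.2575 s.
Solving the cascade with C₁(0)=C₂(0)=0 gives C₂(t) = C_in[1 − (τ₁ e^(−t/τ₁) − τ₂ e^(−t/τ₂))/(τ₁ − τ₂)].
At t = 82.84: e^(−t/τ₁) = 4.60572e-05, e^(−t/τ₂) = 0.0533113.
C₂ = 1.481·[1 − (8.29592·4.60572e-05 − 28.2575·0.0533113)/(-19.9616)] = 1.481·0.924552 = 1.36926 g/L.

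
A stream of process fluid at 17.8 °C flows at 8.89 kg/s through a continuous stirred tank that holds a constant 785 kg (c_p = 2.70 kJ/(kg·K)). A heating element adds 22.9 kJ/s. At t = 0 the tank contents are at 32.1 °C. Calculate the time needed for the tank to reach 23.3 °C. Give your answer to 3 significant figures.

95.1 s

Energy balance: M c_p dT/dt = ṁ c_p (T_in − T) + 22.9.
τ = M/ṁ = 88.301 s; T_ss = T_in + Q̇/(ṁ c_p) = 18.754 °C.
T(t) = T_ss + (T₀ − T_ss) e^(−t/τ). Set T = 23.3:
e^(−t/τ) = (23.3 − 18.754)/(32.1 − 18.754) = 0.34062
t = −88.301 · ln(0.34062) = 95.099 s.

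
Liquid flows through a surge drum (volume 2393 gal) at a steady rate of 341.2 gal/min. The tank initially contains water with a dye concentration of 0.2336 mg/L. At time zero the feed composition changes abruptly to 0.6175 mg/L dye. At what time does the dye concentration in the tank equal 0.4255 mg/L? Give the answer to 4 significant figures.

4.860 min

Unsteady species balance (constant V, well mixed): V dC/dt = Q(C_in − C), so τ = V/Q = 7.01348 min.
C(t) = C_in + (C₀ − C_in) e^(−t/τ). Set C = 0.4255 and solve for t:
e^(−t/τ) = (C − C_in)/(C₀ − C_in) = (0.4255 − 0.6175)/(0.2336 − 0.6175) = 0.500130
t = −τ ln(…) = 7.01348 × 0.692887 = 4.85955 min.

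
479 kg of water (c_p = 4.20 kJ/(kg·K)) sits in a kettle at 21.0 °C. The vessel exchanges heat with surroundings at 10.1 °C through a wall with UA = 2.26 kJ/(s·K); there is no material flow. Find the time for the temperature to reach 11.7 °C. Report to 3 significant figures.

1710 s

M c_p dT/dt = −UA(T − T_amb).
τ = M c_p/UA = 890.18 s; T_ss = T_amb = 10.100 °C.
T(t) = T_ss + (T₀ − T_ss)e^(−t/τ); set T = 11.7:
t = −τ ln[(T − T_ss)/(T₀ − T_ss)] = −890.18 · ln(0.14679) = 1708.0 s.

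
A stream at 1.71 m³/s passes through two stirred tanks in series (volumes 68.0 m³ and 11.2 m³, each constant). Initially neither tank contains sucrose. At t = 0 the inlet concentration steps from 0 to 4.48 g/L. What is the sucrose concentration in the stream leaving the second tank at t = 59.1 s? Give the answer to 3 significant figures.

3.27 g/L

Species balance on tank i: dCᵢ/dt = (Cᵢ₋₁ − Cᵢ)/τᵢ with τᵢ = Vᵢ/Q.
τ₁ = 68.0/1.71 = 39.766 s; τ₂ = 11.2/1.71 = 6.5497 s.
Solving the cascade with C₁(0)=C₂(0)=0 gives C₂(t) = C_in[1 − (τ₁ e^(−t/τ₁) − τ₂ e^(−t/τ₂))/(τ₁ − τ₂)].
At t = 59.1: e^(−t/τ₁) = 0.22623, e^(−t/τ₂) = 0.00012057.
C₂ = 4.48·[1 − (39.766·0.22623 − 6.5497·0.00012057)/(33.216)] = 4.48·0.72918 = 3.2667 g/L.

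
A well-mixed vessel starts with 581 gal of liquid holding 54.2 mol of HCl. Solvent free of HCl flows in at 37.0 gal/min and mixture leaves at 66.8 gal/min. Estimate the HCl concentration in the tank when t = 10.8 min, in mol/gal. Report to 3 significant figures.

Let m(t) be the amount of HCl. Volume: V(t) = V₀ + (Q_in − Q_out) t = 581 − 29.800 t; V(10.8) = 259.16 gal.
No HCl enters, so dm/dt = −Q_out · (m/V).
Separate: dm/m = −Q_out dt/V(t) ⇒ ln(m/m₀) = −(Q_out/(Q_in−Q_out)) ln(V/V₀).
m = m₀ (V₀/V)^(Q_out/(Q_in−Q_out)) = 54.2 × (581/259.16)^(-2.2416) = 8.8730 mol.
C = m/V = 8.8730/259.16 = 0.034238 mol/gal.

0.0342 mol/gal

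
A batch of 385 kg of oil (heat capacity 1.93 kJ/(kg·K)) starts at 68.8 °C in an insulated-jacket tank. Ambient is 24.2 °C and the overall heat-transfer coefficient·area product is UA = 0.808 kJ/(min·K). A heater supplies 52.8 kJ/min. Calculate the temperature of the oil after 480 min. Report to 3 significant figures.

First-law balance (no shaft work): M c_p dT/dt = −UA(T − T_amb) + Q̇.
dT/dt = (T_ss − T)/τ with T_ss = T_amb + Q̇/UA = 24.2 + 52.8/0.808 = 89.547 °C, τ = M c_p/UA = 385·1.93/0.808 = 919.62 min.
Solution: T(t) = T_ss + (T₀ − T_ss) e^(−t/τ).
T(480) = 89.547 + (-20.747)·0.59336 = 77.236 °C.

77.2 °C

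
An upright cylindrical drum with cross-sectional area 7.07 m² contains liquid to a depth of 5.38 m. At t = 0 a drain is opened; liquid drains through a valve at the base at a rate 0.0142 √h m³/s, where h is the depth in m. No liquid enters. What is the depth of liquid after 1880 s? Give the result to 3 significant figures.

Accumulation of liquid (constant cross-section A): A dh/dt = −0.0142 √h.
Separate and integrate: 2(√h − √h₀) = −(0.0142/A) t.
√h = √5.38 − 0.0142·1880/(2·7.07) = 2.3195 − 1.8880 = 0.43151.
h = 0.43151² = 0.18620 m.

0.186 m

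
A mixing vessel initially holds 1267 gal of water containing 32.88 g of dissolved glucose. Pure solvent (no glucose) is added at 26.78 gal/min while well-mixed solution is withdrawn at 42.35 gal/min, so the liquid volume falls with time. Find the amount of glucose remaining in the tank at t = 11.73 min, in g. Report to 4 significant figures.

Let m(t) be the amount of glucose. Volume: V(t) = V₀ + (Q_in − Q_out) t = 1267 − 15.5700 t; V(11.73) = 1084.36 gal.
Solute balance: dm/dt = 0 − Q_out C = −Q_out m/V(t).
dm/m = −Q_out dt/(V₀ − 15.5700 t); integrating gives ln(m/m₀) = −(Q_out/(Q_in−Q_out)) ln(V/V₀).
m = m₀ (V₀/V)^(Q_out/(Q_in−Q_out)) = 32.88 × (1267/1084.36)^(-2.71997) = 21.5307 g.

21.53 g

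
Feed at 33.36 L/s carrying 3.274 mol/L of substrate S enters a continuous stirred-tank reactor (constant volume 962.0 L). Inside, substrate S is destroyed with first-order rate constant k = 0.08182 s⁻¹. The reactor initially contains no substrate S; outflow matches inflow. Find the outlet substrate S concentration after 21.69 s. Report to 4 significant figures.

V dC/dt = Q(C_in − C) − k V C.
This is linear with rate a = Q/V + k = 0.116498 s⁻¹.
C_ss = Q C_in/(Q + kV) = 0.974568 mol/L; C(t) = C_ss + (C₀ − C_ss) e^(−a t).
C(21.69) = 0.974568 + (-0.974568)·e^(−0.116498·21.69) = 0.974568 + (-0.974568)·0.0799114 = 0.896689 mol/L.

0.8967 mol/L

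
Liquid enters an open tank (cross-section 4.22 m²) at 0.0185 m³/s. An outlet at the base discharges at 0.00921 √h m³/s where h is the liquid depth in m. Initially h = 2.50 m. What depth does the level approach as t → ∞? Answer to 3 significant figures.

Level balance: A dh/dt = 0.0185 − 0.00921 √h. Setting dh/dt = 0:
Q_in = 0.00921 √h_ss ⇒ √h_ss = 0.0185/0.00921 = 2.0087.
h_ss = 2.0087² = 4.0348 m. (Since h₀ = 2.50 m < h_ss, the level will rise toward this value.)

4.03 m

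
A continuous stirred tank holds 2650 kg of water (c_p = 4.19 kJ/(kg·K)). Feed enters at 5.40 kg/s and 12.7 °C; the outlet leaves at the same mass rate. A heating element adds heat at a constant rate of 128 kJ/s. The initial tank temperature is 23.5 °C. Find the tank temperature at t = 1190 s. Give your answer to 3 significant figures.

M c_p dT/dt = ṁ c_p (T_in − T) + Q̇.
Rearrange: dT/dt = (T_ss − T)/τ with τ = M/ṁ = 490.74 s and T_ss = T_in + Q̇/(ṁ c_p) = 18.357 °C.
T approaches T_ss exponentially: T(t) = T_ss + (T₀ − T_ss) e^(−t/τ).
T(1190) = 18.357 + (5.1428)·e^(−1190/490.74) = 18.357 + (5.1428)·0.088486 = 18.812 °C.

18.8 °C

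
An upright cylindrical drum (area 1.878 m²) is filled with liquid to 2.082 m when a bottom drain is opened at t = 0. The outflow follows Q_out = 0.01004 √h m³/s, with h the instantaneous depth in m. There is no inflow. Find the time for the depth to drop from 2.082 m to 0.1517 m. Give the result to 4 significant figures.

With no inflow, A dh/dt = −0.01004 √h.
This is separable: 2 d(√h)/dt = −0.01004/A, so √h = √h₀ − (0.01004/(2A)) t.
t = 2A(√h₀ − √h)/0.01004 = 2·1.878·(√2.082 − √0.1517)/0.01004
  = 3.75600 × (1.44291 − 0.389487) / 0.01004 = 394.091 s.

394.1 s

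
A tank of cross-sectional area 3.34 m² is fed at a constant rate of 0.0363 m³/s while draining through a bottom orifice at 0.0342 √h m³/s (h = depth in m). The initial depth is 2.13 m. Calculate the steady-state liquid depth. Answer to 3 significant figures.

1.13 m

Level balance: A dh/dt = 0.0363 − 0.0342 √h. Setting dh/dt = 0:
Q_in = 0.0342 √h_ss ⇒ √h_ss = 0.0363/0.0342 = 1.0614.
h_ss = 1.0614² = 1.1266 m. (Since h₀ = 2.13 m > h_ss, the level will fall toward this value.)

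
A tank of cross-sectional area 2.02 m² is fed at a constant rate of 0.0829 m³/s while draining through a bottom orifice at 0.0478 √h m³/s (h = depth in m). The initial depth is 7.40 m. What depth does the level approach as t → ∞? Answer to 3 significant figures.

Volume balance on the tank: A dh/dt = Q_in − 0.0478 √h. At steady state dh/dt = 0:
Q_in = 0.0478 √h_ss ⇒ √h_ss = 0.0829/0.0478 = 1.7343.
h_ss = 1.7343² = 3.0078 m. (Since h₀ = 7.40 m > h_ss, the level will fall toward this value.)

3.01 m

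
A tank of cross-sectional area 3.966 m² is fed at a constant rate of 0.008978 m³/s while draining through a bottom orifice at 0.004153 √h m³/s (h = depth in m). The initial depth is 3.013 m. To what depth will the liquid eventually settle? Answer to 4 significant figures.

4.673 m

Volume balance on the tank: A dh/dt = Q_in − 0.004153 √h. At steady state dh/dt = 0:
Q_in = 0.004153 √h_ss ⇒ √h_ss = 0.008978/0.004153 = 2.16181.
h_ss = 2.16181² = 4.67343 m. (Since h₀ = 3.013 m < h_ss, the level will rise toward this value.)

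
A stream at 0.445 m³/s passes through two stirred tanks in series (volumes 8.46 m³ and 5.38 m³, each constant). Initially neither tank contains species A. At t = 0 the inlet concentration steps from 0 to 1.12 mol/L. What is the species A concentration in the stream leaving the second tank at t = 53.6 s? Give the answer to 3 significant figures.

0.960 mol/L

Time constants: τᵢ = Vᵢ/Q for each well-mixed tank.
τ₁ = 8.46/0.445 = 19.011 s; τ₂ = 5.38/0.445 = 12.090 s.
Tank 1: C₁ = C_in(1 − e^(−t/τ₁)). Tank 2 (τ₁ ≠ τ₂): C₂ = C_in[1 − (τ₁ e^(−t/τ₁) − τ₂ e^(−t/τ₂))/(τ₁ − τ₂)].
At t = 53.6: e^(−t/τ₁) = 0.059643, e^(−t/τ₂) = 0.011873.
C₂ = 1.12·[1 − (19.011·0.059643 − 12.090·0.011873)/(6.9213)] = 1.12·0.85692 = 0.95975 mol/L.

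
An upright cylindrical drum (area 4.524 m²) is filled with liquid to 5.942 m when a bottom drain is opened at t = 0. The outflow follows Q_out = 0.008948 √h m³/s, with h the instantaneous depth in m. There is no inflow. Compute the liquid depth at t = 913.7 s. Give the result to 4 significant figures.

2.353 m

Accumulation of liquid (constant cross-section A): A dh/dt = −0.008948 √h.
Separate and integrate: 2(√h − √h₀) = −(0.008948/A) t.
√h = √5.942 − 0.008948·913.7/(2·4.524) = 2.43762 − 0.903602 = 1.53402.
h = 1.53402² = 2.35322 m.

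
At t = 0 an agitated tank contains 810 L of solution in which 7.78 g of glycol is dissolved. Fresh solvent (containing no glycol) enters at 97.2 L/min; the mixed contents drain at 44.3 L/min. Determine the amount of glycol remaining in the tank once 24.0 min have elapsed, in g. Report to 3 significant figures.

Let m(t) be the amount of glycol. Volume: V(t) = V₀ + (Q_in − Q_out) t = 810 + 52.900 t; V(24.0) = 2079.6 L.
Solute balance: dm/dt = 0 − Q_out C = −Q_out m/V(t).
Separate: dm/m = −Q_out dt/V(t) ⇒ ln(m/m₀) = −(Q_out/(Q_in−Q_out)) ln(V/V₀).
m = m₀ (V₀/V)^(Q_out/(Q_in−Q_out)) = 7.78 × (810/2079.6)^(0.83743) = 3.5323 g.

3.53 g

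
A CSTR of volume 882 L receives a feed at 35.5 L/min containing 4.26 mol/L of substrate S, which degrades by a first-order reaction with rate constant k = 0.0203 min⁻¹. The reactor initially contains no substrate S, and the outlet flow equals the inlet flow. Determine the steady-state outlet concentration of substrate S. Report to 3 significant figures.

2.83 mol/L

V dC/dt = Q(C_in − C) − k V C.
At steady state: 0 = Q C_in − (Q + kV) C_ss, so C_ss = Q C_in/(Q + kV).
C_ss = 35.5·4.26/(35.5 + 0.0203·882) = 151.23/53.405 = 2.8318 mol/L.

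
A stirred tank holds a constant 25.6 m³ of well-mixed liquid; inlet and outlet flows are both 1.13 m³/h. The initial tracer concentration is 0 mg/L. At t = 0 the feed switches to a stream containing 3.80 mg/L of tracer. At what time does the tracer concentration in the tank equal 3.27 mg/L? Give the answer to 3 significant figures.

Species balance: V dC/dt = Q(C_in − C) ⇒ τ = V/Q = 22.655 h.
C(t) = C_in + (C₀ − C_in) e^(−t/τ). Set C = 3.27 and solve for t:
e^(−t/τ) = (C − C_in)/(C₀ − C_in) = (3.27 − 3.80)/(0 − 3.80) = 0.13947
t = −τ ln(…) = 22.655 × 1.9699 = 44.627 h.

44.6 h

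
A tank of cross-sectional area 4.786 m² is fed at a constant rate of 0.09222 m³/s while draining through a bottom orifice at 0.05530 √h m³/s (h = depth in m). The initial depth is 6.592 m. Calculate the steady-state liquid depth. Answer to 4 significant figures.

Level balance: A dh/dt = 0.09222 − 0.05530 √h. Setting dh/dt = 0:
Q_in = 0.05530 √h_ss ⇒ √h_ss = 0.09222/0.05530 = 1.66763.
h_ss = 1.66763² = 2.78099 m. (Since h₀ = 6.592 m > h_ss, the level will fall toward this value.)

2.781 m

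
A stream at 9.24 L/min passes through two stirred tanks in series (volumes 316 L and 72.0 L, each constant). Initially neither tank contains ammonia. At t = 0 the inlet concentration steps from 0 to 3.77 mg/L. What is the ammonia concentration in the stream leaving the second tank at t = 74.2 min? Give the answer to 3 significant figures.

Each tank obeys Vᵢ dCᵢ/dt = Q(Cᵢ₋₁ − Cᵢ), so τᵢ = Vᵢ/Q.
τ₁ = 316/9.24 = 34.199 min; τ₂ = 72.0/9.24 = 7.7922 min.
Tank 1: C₁ = C_in(1 − e^(−t/τ₁)). Tank 2 (τ₁ ≠ τ₂): C₂ = C_in[1 − (τ₁ e^(−t/τ₁) − τ₂ e^(−t/τ₂))/(τ₁ − τ₂)].
At t = 74.2: e^(−t/τ₁) = 0.11422, e^(−t/τ₂) = 7.3199e-05.
C₂ = 3.77·[1 − (34.199·0.11422 − 7.7922·7.3199e-05)/(26.407)] = 3.77·0.85210 = 3.2124 mg/L.

3.21 mg/L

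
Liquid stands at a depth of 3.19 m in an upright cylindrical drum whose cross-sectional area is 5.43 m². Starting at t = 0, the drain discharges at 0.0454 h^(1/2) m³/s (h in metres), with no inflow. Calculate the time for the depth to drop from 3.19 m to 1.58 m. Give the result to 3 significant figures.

Mass balance (ρ constant): A dh/dt = −0.0454 √h.
Separate and integrate: 2(√h − √h₀) = −(0.0454/A) t.
t = 2A(√h₀ − √h)/0.0454 = 2·5.43·(√3.19 − √1.58)/0.0454
  = 10.860 × (1.7861 − 1.2570) / 0.0454 = 126.56 s.

127 s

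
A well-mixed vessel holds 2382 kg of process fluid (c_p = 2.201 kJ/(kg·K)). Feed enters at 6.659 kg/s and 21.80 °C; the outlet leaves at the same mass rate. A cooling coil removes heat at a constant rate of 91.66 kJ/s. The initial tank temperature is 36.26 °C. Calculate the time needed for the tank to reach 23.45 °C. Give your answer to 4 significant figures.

First-law balance (no shaft work): M c_p dT/dt = ṁ c_p (T_in − T) − 91.66.
τ = M/ṁ = 357.711 s; T_ss = T_in − Q̇/(ṁ c_p) = 15.5461 °C.
T(t) = T_ss + (T₀ − T_ss) e^(−t/τ). Set T = 23.45:
e^(−t/τ) = (23.45 − 15.5461)/(36.26 − 15.5461) = 0.381575
t = −357.711 · ln(0.381575) = 344.637 s.

344.6 s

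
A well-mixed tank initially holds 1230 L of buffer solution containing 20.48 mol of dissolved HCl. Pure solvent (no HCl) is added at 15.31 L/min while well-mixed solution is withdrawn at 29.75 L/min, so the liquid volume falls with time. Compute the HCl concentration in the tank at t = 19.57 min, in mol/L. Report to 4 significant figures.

0.01262 mol/L

Total volume: dV/dt = Q_in − Q_out = -14.4400 L/min, so V(t) = 1230 − 14.4400 t and V(19.57) = 947.409 L.
No HCl enters, so dm/dt = −Q_out · (m/V).
Separate: dm/m = −Q_out dt/V(t) ⇒ ln(m/m₀) = −(Q_out/(Q_in−Q_out)) ln(V/V₀).
m = m₀ (V₀/V)^(Q_out/(Q_in−Q_out)) = 20.48 × (1230/947.409)^(-2.06025) = 11.9609 mol.
C = m/V = 11.9609/947.409 = 0.0126249 mol/L.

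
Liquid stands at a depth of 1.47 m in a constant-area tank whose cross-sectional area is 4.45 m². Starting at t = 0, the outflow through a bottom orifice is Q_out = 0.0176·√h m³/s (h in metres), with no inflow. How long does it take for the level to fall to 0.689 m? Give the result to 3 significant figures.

193 s

Unsteady balance on liquid volume: A dh/dt = −0.0176 √h.
∫ h^(−1/2) dh = −(0.0176/A) ∫ dt, giving 2√h = 2√h₀ − (0.0176/A) t.
t = 2A(√h₀ − √h)/0.0176 = 2·4.45·(√1.47 − √0.689)/0.0176
  = 8.9000 × (1.2124 − 0.83006) / 0.0176 = 193.36 s.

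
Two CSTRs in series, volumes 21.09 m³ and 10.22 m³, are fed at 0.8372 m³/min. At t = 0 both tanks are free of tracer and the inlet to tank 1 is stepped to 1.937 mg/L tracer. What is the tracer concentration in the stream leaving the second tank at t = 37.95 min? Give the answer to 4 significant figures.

1.185 mg/L

Species balance on tank i: dCᵢ/dt = (Cᵢ₋₁ − Cᵢ)/τᵢ with τᵢ = Vᵢ/Q.
τ₁ = 21.09/0.8372 = 25.1911 min; τ₂ = 10.22/0.8372 = 12.2074 min.
Tank 1: C₁ = C_in(1 − e^(−t/τ₁)). Tank 2 (τ₁ ≠ τ₂): C₂ = C_in[1 − (τ₁ e^(−t/τ₁) − τ₂ e^(−t/τ₂))/(τ₁ − τ₂)].
At t = 37.95: e^(−t/τ₁) = 0.221688, e^(−t/τ₂) = 0.0446554.
C₂ = 1.937·[1 − (25.1911·0.221688 − 12.2074·0.0446554)/(12.9838)] = 1.937·0.611865 = 1.18518 mg/L.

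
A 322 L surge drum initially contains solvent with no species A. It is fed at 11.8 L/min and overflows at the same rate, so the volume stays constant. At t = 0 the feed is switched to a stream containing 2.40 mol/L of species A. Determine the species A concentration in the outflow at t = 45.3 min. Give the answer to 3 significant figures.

Unsteady species balance (constant V, well mixed): V dC/dt = Q(C_in − C).
Rewrite as dC/dt + C/τ = C_in/τ, τ = V/Q = 27.288 min.
C approaches C_in exponentially: C(t) = C_in + (C₀ − C_in) e^(−t/τ).
C(45.3) = 2.40 + (0 − 2.40)·e^(−45.3/27.288) = 2.40 + (-2.4000)·0.19013 = 1.9437 mol/L.

1.94 mol/L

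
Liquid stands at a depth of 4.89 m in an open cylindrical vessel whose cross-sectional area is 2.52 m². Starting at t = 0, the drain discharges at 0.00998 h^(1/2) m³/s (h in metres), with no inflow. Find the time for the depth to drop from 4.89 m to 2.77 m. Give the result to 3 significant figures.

276 s

Volume balance on the tank: A dh/dt = −0.00998 √h.
∫ h^(−1/2) dh = −(0.00998/A) ∫ dt, giving 2√h = 2√h₀ − (0.00998/A) t.
t = 2A(√h₀ − √h)/0.00998 = 2·2.52·(√4.89 − √2.77)/0.00998
  = 5.0400 × (2.2113 − 1.6643) / 0.00998 = 276.24 s.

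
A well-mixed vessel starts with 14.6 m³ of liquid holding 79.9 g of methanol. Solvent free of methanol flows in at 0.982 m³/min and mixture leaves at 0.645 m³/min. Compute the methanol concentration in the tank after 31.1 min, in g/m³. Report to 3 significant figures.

Total volume: dV/dt = Q_in − Q_out = 0.33700 m³/min, so V(t) = 14.6 + 0.33700 t and V(31.1) = 25.081 m³.
No methanol enters, so dm/dt = −Q_out · (m/V).
Separate: dm/m = −Q_out dt/V(t) ⇒ ln(m/m₀) = −(Q_out/(Q_in−Q_out)) ln(V/V₀).
m = m₀ (V₀/V)^(Q_out/(Q_in−Q_out)) = 79.9 × (14.6/25.081)^(1.9139) = 28.366 g.
C = m/V = 28.366/25.081 = 1.1310 g/m³.

1.13 g/m³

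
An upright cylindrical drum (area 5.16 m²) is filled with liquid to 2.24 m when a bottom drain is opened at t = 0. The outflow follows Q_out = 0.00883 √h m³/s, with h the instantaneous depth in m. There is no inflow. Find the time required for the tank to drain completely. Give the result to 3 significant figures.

1750 s

With no inflow, A dh/dt = −0.00883 √h.
This is separable: 2 d(√h)/dt = −0.00883/A, so √h = √h₀ − (0.00883/(2A)) t.
Set h = 0: 2√h₀ = (0.00883/A) t_empty ⇒ t_empty = 2A√h₀/0.00883.
t_empty = 2·5.16·√2.24/0.00883 = 10.320·1.4967/0.00883 = 1749.2 s.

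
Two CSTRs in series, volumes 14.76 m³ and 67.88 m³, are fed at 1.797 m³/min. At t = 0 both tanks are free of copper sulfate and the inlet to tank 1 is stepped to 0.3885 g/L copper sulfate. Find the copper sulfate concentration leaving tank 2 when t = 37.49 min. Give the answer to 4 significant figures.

0.2056 g/L

Species balance on tank i: dCᵢ/dt = (Cᵢ₋₁ − Cᵢ)/τᵢ with τᵢ = Vᵢ/Q.
τ₁ = 14.76/1.797 = 8.21369 min; τ₂ = 67.88/1.797 = 37.7741 min.
Tank 1: C₁ = C_in(1 − e^(−t/τ₁)). Tank 2 (τ₁ ≠ τ₂): C₂ = C_in[1 − (τ₁ e^(−t/τ₁) − τ₂ e^(−t/τ₂))/(τ₁ − τ₂)].
At t = 37.49: e^(−t/τ₁) = 0.0104168, e^(−t/τ₂) = 0.370656.
C₂ = 0.3885·[1 − (8.21369·0.0104168 − 37.7741·0.370656)/(-29.5604)] = 0.3885·0.529247 = 0.205612 g/L.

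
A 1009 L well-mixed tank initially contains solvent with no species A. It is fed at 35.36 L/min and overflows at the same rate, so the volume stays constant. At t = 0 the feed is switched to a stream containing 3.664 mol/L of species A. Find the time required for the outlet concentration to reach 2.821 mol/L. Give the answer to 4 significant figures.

Unsteady species balance (constant V, well mixed): V dC/dt = Q(C_in − C), so τ = V/Q = 28.5351 min.
C(t) = C_in + (C₀ − C_in) e^(−t/τ). Set C = 2.821 and solve for t:
e^(−t/τ) = (C − C_in)/(C₀ − C_in) = (2.821 − 3.664)/(0 − 3.664) = 0.230076
t = −τ ln(…) = 28.5351 × 1.46934 = 41.9278 min.

41.93 min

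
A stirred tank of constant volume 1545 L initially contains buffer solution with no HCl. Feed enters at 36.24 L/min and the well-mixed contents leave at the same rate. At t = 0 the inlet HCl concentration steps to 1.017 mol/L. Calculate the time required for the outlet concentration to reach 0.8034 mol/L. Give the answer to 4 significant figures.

Transient balance on the dissolved component: V dC/dt = Q(C_in − C), so τ = V/Q = 42.6325 min.
C(t) = C_in + (C₀ − C_in) e^(−t/τ). Set C = 0.8034 and solve for t:
e^(−t/τ) = (C − C_in)/(C₀ − C_in) = (0.8034 − 1.017)/(0 − 1.017) = 0.210029
t = −τ ln(…) = 42.6325 × 1.56051 = 66.5282 min.

66.53 min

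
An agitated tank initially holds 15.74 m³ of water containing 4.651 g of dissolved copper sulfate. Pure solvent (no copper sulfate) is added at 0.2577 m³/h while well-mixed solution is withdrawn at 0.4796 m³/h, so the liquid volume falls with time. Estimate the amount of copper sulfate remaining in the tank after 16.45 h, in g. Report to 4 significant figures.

Let m(t) be the amount of copper sulfate. Volume: V(t) = V₀ + (Q_in − Q_out) t = 15.74 − 0.221900 t; V(16.45) = 12.0897 m³.
No copper sulfate enters, so dm/dt = −Q_out · (m/V).
dm/m = −Q_out dt/(V₀ − 0.221900 t); integrating gives ln(m/m₀) = −(Q_out/(Q_in−Q_out)) ln(V/V₀).
m = m₀ (V₀/V)^(Q_out/(Q_in−Q_out)) = 4.651 × (15.74/12.0897)^(-2.16133) = 2.62957 g.

2.630 g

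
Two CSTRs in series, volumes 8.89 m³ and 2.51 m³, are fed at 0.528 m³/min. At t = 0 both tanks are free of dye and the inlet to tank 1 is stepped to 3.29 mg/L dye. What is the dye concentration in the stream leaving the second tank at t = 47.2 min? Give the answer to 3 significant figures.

3.01 mg/L

Each tank obeys Vᵢ dCᵢ/dt = Q(Cᵢ₋₁ − Cᵢ), so τᵢ = Vᵢ/Q.
τ₁ = 8.89/0.528 = 16.837 min; τ₂ = 2.51/0.528 = 4.7538 min.
Solving the cascade with C₁(0)=C₂(0)=0 gives C₂(t) = C_in[1 − (τ₁ e^(−t/τ₁) − τ₂ e^(−t/τ₂))/(τ₁ − τ₂)].
At t = 47.2: e^(−t/τ₁) = 0.060608, e^(−t/τ₂) = 4.8744e-05.
C₂ = 3.29·[1 − (16.837·0.060608 − 4.7538·4.8744e-05)/(12.083)] = 3.29·0.91557 = 3.0122 mg/L.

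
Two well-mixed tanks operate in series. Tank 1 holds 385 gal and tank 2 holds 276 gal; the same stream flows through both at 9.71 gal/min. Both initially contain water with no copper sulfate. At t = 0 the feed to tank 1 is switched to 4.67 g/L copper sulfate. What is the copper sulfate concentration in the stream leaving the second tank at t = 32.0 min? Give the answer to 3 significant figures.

1.15 g/L

Time constants: τᵢ = Vᵢ/Q for each well-mixed tank.
τ₁ = 385/9.71 = 39.650 min; τ₂ = 276/9.71 = 28.424 min.
Solving the cascade with C₁(0)=C₂(0)=0 gives C₂(t) = C_in[1 − (τ₁ e^(−t/τ₁) − τ₂ e^(−t/τ₂))/(τ₁ − τ₂)].
At t = 32.0: e^(−t/τ₁) = 0.44617, e^(−t/τ₂) = 0.32439.
C₂ = 4.67·[1 − (39.650·0.44617 − 28.424·0.32439)/(11.226)] = 4.67·0.24549 = 1.1465 g/L.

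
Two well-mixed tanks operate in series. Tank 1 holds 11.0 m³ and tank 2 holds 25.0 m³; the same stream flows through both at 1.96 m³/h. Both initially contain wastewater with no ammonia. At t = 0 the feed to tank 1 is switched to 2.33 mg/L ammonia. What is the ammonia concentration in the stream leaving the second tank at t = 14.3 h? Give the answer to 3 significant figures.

Each tank obeys Vᵢ dCᵢ/dt = Q(Cᵢ₋₁ − Cᵢ), so τᵢ = Vᵢ/Q.
τ₁ = 11.0/1.96 = 5.6122 h; τ₂ = 25.0/1.96 = 12.755 h.
Solving the cascade with C₁(0)=C₂(0)=0 gives C₂(t) = C_in[1 − (τ₁ e^(−t/τ₁) − τ₂ e^(−t/τ₂))/(τ₁ − τ₂)].
At t = 14.3: e^(−t/τ₁) = 0.078238, e^(−t/τ₂) = 0.32591.
C₂ = 2.33·[1 − (5.6122·0.078238 − 12.755·0.32591)/(-7.1429)] = 2.33·0.47948 = 1.1172 mg/L.

1.12 mg/L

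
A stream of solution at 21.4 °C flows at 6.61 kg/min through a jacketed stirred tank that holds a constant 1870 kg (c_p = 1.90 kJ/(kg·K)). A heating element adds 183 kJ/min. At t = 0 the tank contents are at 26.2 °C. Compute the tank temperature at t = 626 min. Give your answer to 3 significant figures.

34.9 °C

M c_p dT/dt = ṁ c_p (T_in − T) + Q̇.
τ = M/ṁ = 282.90 min; T_ss = T_in + Q̇/(ṁ c_p) = 21.4 + 183/(6.61·1.90) = 35.971 °C.
T approaches T_ss exponentially: T(t) = T_ss + (T₀ − T_ss) e^(−t/τ).
T(626) = 35.971 + (-9.7712)·e^(−626/282.90) = 35.971 + (-9.7712)·0.10940 = 34.902 °C.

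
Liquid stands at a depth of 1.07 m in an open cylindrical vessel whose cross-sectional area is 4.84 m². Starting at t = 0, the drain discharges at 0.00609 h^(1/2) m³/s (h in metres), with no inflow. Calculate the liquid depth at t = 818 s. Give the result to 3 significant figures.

0.270 m

With no inflow, A dh/dt = −0.00609 √h.
Separate and integrate: 2(√h − √h₀) = −(0.00609/A) t.
√h = √1.07 − 0.00609·818/(2·4.84) = 1.0344 − 0.51463 = 0.51978.
h = 0.51978² = 0.27017 m.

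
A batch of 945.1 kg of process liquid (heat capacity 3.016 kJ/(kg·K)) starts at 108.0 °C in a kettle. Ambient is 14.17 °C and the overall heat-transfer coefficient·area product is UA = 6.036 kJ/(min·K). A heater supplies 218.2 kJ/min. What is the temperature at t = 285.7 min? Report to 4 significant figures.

81.82 °C

First-law balance (no shaft work): M c_p dT/dt = −UA(T − T_amb) + Q̇.
dT/dt = (T_ss − T)/τ with T_ss = T_amb + Q̇/UA = 14.17 + 218.2/6.036 = 50.3198 °C, τ = M c_p/UA = 945.1·3.016/6.036 = 472.237 min.
Integrating: T(t) = T_ss + (T₀ − T_ss) e^(−t/τ).
T(285.7) = 50.3198 + (57.6802)·0.546078 = 81.8177 °C.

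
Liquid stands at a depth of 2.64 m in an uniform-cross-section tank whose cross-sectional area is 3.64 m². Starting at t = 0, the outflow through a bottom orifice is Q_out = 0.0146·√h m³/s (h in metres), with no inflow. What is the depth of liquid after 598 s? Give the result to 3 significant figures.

A dh/dt = −Q_out = −0.0146 √h.
This is separable: 2 d(√h)/dt = −0.0146/A, so √h = √h₀ − (0.0146/(2A)) t.
√h = √2.64 − 0.0146·598/(2·3.64) = 1.6248 − 1.1993 = 0.42552.
h = 0.42552² = 0.18107 m.

0.181 m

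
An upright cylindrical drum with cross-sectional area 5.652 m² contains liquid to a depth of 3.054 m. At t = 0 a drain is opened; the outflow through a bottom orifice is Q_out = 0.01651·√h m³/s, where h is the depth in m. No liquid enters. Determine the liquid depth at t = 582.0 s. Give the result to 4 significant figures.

0.8056 m

Volume balance on the tank: A dh/dt = −0.01651 √h.
This is separable: 2 d(√h)/dt = −0.01651/A, so √h = √h₀ − (0.01651/(2A)) t.
√h = √3.054 − 0.01651·582.0/(2·5.652) = 1.74757 − 0.850037 = 0.897533.
h = 0.897533² = 0.805565 m.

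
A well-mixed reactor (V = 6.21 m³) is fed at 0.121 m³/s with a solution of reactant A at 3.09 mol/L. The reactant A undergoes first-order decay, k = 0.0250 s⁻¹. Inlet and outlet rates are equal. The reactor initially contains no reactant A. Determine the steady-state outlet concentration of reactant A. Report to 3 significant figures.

1.35 mol/L

Species balance: V dC/dt = Q C_in − Q C − k V C.
Steady state (dC/dt = 0): C_ss = Q C_in/(Q + kV) = C_in/(1 + kV/Q).
C_ss = 0.121·3.09/(0.121 + 0.0250·6.21) = 0.37389/0.27625 = 1.3534 mol/L.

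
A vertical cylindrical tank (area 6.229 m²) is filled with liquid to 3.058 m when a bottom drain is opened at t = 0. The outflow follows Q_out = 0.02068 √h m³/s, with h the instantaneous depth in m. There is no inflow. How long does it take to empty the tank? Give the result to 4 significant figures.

With no inflow, A dh/dt = −0.02068 √h.
∫ h^(−1/2) dh = −(0.02068/A) ∫ dt, giving 2√h = 2√h₀ − (0.02068/A) t.
Tank is empty when √h = 0: t_empty = 2A√h₀/0.02068.
t_empty = 2·6.229·√3.058/0.02068 = 12.4580·1.74871/0.02068 = 1053.46 s.

1053 s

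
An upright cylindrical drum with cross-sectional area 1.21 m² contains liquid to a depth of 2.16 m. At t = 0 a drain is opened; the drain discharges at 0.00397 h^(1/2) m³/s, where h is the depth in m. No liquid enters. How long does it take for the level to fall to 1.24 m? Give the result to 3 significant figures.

217 s

A dh/dt = −Q_out = −0.00397 √h.
∫ h^(−1/2) dh = −(0.00397/A) ∫ dt, giving 2√h = 2√h₀ − (0.00397/A) t.
t = 2A(√h₀ − √h)/0.00397 = 2·1.21·(√2.16 − √1.24)/0.00397
  = 2.4200 × (1.4697 − 1.1136) / 0.00397 = 217.09 s.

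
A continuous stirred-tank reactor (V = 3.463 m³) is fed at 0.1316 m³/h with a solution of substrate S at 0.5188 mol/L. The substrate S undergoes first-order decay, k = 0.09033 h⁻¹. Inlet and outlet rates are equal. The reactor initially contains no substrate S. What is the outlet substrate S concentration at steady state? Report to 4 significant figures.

V dC/dt = Q(C_in − C) − k V C.
At steady state: 0 = Q C_in − (Q + kV) C_ss, so C_ss = Q C_in/(Q + kV).
C_ss = 0.1316·0.5188/(0.1316 + 0.09033·3.463) = 0.0682741/0.444413 = 0.153628 mol/L.

0.1536 mol/L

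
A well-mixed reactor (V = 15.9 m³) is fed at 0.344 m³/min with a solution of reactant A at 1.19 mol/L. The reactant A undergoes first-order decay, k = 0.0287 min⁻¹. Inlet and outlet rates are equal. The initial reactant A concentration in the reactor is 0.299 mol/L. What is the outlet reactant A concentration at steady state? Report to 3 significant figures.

Accumulation = in − out − consumed: V dC/dt = Q C_in − Q C − k V C.
Steady state (dC/dt = 0): C_ss = Q C_in/(Q + kV) = C_in/(1 + kV/Q).
C_ss = 0.344·1.19/(0.344 + 0.0287·15.9) = 0.40936/0.80033 = 0.51149 mol/L.

0.511 mol/L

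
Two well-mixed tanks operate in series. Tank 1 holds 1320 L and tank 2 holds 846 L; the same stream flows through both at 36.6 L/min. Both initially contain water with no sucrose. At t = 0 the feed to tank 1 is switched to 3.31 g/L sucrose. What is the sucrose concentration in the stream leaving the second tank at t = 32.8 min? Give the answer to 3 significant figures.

Species balance on tank i: dCᵢ/dt = (Cᵢ₋₁ − Cᵢ)/τᵢ with τᵢ = Vᵢ/Q.
τ₁ = 1320/36.6 = 36.066 min; τ₂ = 846/36.6 = 23.115 min.
Solving the cascade with C₁(0)=C₂(0)=0 gives C₂(t) = C_in[1 − (τ₁ e^(−t/τ₁) − τ₂ e^(−t/τ₂))/(τ₁ − τ₂)].
At t = 32.8: e^(−t/τ₁) = 0.40274, e^(−t/τ₂) = 0.24195.
C₂ = 3.31·[1 − (36.066·0.40274 − 23.115·0.24195)/(12.951)] = 3.31·0.31028 = 1.0270 g/L.

1.03 g/L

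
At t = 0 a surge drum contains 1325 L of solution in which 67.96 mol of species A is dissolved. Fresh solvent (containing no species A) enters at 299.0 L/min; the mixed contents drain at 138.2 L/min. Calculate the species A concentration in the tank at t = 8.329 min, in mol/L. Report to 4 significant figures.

Let m(t) be the amount of species A. Volume: V(t) = V₀ + (Q_in − Q_out) t = 1325 + 160.800 t; V(8.329) = 2664.30 L.
Solute balance: dm/dt = 0 − Q_out C = −Q_out m/V(t).
dm/m = −Q_out dt/(V₀ + 160.800 t); integrating gives ln(m/m₀) = −(Q_out/(Q_in−Q_out)) ln(V/V₀).
m = m₀ (V₀/V)^(Q_out/(Q_in−Q_out)) = 67.96 × (1325/2664.30)^(0.859453) = 37.2841 mol.
C = m/V = 37.2841/2664.30 = 0.0139939 mol/L.

0.01399 mol/L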